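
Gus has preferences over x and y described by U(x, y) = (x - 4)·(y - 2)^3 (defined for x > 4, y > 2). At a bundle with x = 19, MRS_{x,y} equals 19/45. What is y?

y = 21

MU_x = (y−2)^3, MU_y = 3·(x−4)·(y−2)^2.
MRS = (1/3)·(y−2)/(x−4).
Substitute x = 19: MRS = (y − 2)/45. Setting this equal to 19/45 gives y − 2 = (19/45)·45 = 19, so y = 21.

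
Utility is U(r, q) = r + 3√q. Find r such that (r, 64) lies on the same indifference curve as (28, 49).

U(28, 49) = 49.
Set U(r, 64) = 49 and solve.
With q = 64: √64 = 8, so r = 49 − 3·8 = 25.
Check: U(25, 64) = 49.

r = 25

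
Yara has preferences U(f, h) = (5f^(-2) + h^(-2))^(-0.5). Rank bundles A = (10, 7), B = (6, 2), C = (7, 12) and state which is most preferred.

Evaluate utility at each bundle:
U(A) = 3.769.
U(B) = 1.604.
U(C) = 3.029.
Highest utility is A, so A ≻ C ≻ B.

Bundle A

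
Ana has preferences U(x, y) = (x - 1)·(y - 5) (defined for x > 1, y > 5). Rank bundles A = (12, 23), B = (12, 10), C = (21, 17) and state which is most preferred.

Bundle C

Evaluate utility at each bundle:
U(A) = 198.
U(B) = 55.
U(C) = 240.
Highest utility is C, so C ≻ A ≻ B.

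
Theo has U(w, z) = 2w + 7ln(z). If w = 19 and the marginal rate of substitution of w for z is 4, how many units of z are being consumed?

MU_w = 2, MU_z = 7/z.
MRS = 2 ÷ (7/z).
MRS depends only on z: (2/7)·z = 4 ⇒ z = 4/(2/7) = 14.

z = 14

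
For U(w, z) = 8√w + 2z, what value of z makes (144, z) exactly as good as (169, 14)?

z = 18

U(169, 14) = 132.
Set U(144, z) = 132 and solve.
With w = 144: √144 = 12, so 2z = 132 − 8·12 = 36 and z = 18.
Check: U(144, 18) = 132.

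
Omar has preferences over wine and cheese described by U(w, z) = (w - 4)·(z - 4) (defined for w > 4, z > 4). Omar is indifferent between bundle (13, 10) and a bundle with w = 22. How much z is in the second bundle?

z = 7

U(13, 10) = 54.
Set U(22, z) = 54 and solve.
With w = 22: (22 − 4) = 18, so (z − 4) = 54/18 = 3.
So z = 4 + 3 = 7.
Check: U(22, 7) = 54.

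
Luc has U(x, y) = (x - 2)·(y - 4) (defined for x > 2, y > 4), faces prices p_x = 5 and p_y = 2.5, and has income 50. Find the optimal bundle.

x* = 5, y* = 10

MU_x = (y−4), MU_y = (x−2).
MRS = (y−4)/(x−2).
Tangency: set MRS = p_x/p_y = 5/2.5 = 2.
So (y − 4)/(x − 2) = 2, i.e. (y − 4) = 2·(x − 2).
Rewrite the budget in excess-of-subsistence terms: 5·(x − 2) + 2.5·(y − 4) = 50 − 5·2 − 2.5·4 = 30.
Substituting, 10·(x − 2) = 30, so x − 2 = 3 and x* = 5.
Then y − 4 = 2·3 = 6, so y* = 10.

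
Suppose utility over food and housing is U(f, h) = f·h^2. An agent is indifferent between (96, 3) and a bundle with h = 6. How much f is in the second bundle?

f = 24

U(96, 3) = 864.
Set U(f, 6) = 864 and solve.
With h = 6: 6^2 = 36, so f = 864/36 = 24.
Check: U(24, 6) = 864.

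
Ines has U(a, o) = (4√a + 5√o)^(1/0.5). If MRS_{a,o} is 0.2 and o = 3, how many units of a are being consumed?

For CES with ρ = 0.5, MRS = (4/5)·√(o/a).
Setting (4/5)·√(3/a) = 0.2 gives √(3/a) = 0.25, so 3/a = 1/16 and a = 48.

a = 48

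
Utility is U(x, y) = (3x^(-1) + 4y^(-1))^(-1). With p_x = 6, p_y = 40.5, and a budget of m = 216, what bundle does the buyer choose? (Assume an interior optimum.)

x* = 9, y* = 4

For CES with ρ = -1, MRS = (3/4)·(y/x)^2.
Tangency: set MRS = p_x/p_y = 6/40.5 = 4/27.
So (y/x)^2 = 16/81; taking the square root, y/x = 4/9, i.e. y = (4/9)·x.
Substitute into the budget 6·x + 40.5·y = 216: 24·x = 216, so x* = 9 and y* = (4/9)·9 = 4.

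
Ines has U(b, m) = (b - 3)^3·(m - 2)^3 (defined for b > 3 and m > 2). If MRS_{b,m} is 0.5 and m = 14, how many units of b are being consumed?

MU_b = 3·(b−3)^2·(m−2)^3, MU_m = 3·(b−3)^3·(m−2)^2.
MRS = (m−2)/(b−3).
Substitute m = 14: MRS = 12/(b − 3). Setting this equal to 0.5 gives b − 3 = 12/0.5 = 24, so b = 27.

b = 27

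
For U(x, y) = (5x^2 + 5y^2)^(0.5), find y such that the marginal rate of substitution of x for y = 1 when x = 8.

y = 8

For CES with ρ = 2, MRS = (y/x)^(-1).
Setting (y/8)^(-1) = 1 gives y/8 = 1 and y = 8.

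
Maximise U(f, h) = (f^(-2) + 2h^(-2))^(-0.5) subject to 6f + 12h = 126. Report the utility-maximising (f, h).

For CES with ρ = -2, MRS = (1/2)·(h/f)^3.
Tangency: set MRS = p_f/p_h = 6/12 = 0.5.
So (h/f)^3 = 1; taking the cube root, h/f = 1, i.e. h = f.
Substitute into the budget 6·f + 12·h = 126: 18·f = 126, so f* = 7 and h* = 7.

f* = 7, h* = 7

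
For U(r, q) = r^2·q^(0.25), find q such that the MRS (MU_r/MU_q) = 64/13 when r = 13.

q = 8

MU_r = 2·r·q^(0.25) and MU_q = 0.25·r^2·q^(-0.75).
MRS = MU_r/MU_q = (8)·q/r.
Substitute r = 13: MRS = q/1.625. Setting q/1.625 = 64/13 gives q = (64/13)·1.625 = 8.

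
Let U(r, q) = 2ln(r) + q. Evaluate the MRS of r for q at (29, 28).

MRS = 2/29

MU_r = 2/r, MU_q = 1.
MRS = 2/r ÷ 1.
At (29, 28): MRS = 2/29.
The indifference curve has slope −2/29 at this bundle.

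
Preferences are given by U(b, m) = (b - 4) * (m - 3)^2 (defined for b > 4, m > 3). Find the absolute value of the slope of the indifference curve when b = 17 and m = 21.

MU_b = (m−3)^2, MU_m = 2·(b−4)·(m−3).
MRS = (1/2)·(m−3)/(b−4).
At (17, 21): MRS = 9/13.
The indifference curve has slope −9/13 at this bundle.

MRS = 9/13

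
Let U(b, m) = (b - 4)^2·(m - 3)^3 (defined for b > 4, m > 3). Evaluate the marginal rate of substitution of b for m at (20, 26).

MU_b = 2·(b−4)·(m−3)^3, MU_m = 3·(b−4)^2·(m−3)^2.
MRS = (2/3)·(m−3)/(b−4).
At (20, 26): MRS = 23/24.
So at (20, 26) the consumer would give up 23/24 units of m for one more unit of b.

MRS = 23/24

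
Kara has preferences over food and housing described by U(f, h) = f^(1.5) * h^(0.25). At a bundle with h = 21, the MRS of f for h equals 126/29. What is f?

f = 29

MU_f = 1.5·√f·h^(0.25) and MU_h = 0.25·f^(1.5)·h^(-0.75).
MRS = MU_f/MU_h = (6)·h/f.
Substitute h = 21: MRS = 126/f. Setting 126/f = 126/29 gives f = 126/(126/29) = 29.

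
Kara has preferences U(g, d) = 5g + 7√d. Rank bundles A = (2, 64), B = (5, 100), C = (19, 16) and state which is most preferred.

Bundle C

Evaluate utility at each bundle:
U(A) = 66.000.
U(B) = 95.000.
U(C) = 123.000.
Highest utility is C, so C ≻ B ≻ A.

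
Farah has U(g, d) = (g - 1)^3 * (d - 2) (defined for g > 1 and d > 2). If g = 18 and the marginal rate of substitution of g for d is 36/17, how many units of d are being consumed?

MU_g = 3·(g−1)^2·(d−2), MU_d = (g−1)^3.
MRS = (3/1)·(d−2)/(g−1).
Substitute g = 18: MRS = (d − 2)/(17/3). Setting this equal to 36/17 gives d − 2 = (36/17)·(17/3) = 12, so d = 14.

d = 14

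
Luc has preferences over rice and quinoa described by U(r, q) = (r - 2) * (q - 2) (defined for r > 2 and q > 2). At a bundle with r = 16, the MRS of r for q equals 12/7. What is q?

q = 26

MU_r = (q−2), MU_q = (r−2).
MRS = (q−2)/(r−2).
Substitute r = 16: MRS = (q − 2)/14. Setting this equal to 12/7 gives q − 2 = (12/7)·14 = 24, so q = 26.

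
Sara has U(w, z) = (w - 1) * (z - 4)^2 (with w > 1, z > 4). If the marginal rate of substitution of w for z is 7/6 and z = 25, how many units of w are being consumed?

MU_w = (z−4)^2, MU_z = 2·(w−1)·(z−4).
MRS = (1/2)·(z−4)/(w−1).
Substitute z = 25: MRS = 10.5/(w − 1). Setting this equal to 7/6 gives w − 1 = 10.5/(7/6) = 9, so w = 10.

w = 10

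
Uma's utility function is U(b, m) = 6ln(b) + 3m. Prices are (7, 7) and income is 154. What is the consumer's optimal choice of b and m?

b* = 2, m* = 20

MU_b = 6/b, MU_m = 3.
MRS = 6/b ÷ 3.
Tangency: set MRS = p_b/p_m = 7/7 = 1.
MRS depends only on b: 2/b = 1 ⇒ b* = 2/1 = 2.
From the budget, 7·m = 154 − 7·2 = 140, so m* = 20.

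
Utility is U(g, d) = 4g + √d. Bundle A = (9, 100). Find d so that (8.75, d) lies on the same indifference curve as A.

d = 121

U(9, 100) = 46.
Set U(8.75, d) = 46 and solve.
With g = 8.75: √d = 46 − 4·8.75 = 11, so √d = 11 and d = 121.
Check: U(8.75, 121) = 46.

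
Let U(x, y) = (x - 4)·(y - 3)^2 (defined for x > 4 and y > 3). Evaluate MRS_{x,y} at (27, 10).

MU_x = (y−3)^2, MU_y = 2·(x−4)·(y−3).
MRS = (1/2)·(y−3)/(x−4).
At (27, 10): MRS = 7/46.
So at (27, 10) the consumer would give up 7/46 units of y for one more unit of x.

MRS = 7/46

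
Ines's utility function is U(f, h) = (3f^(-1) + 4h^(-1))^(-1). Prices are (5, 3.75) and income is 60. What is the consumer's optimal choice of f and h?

f* = 6, h* = 8

For CES with ρ = -1, MRS = (3/4)·(h/f)^2.
Tangency: set MRS = p_f/p_h = 5/3.75 = 4/3.
So (h/f)^2 = 16/9; taking the square root, h/f = 4/3, i.e. h = (4/3)·f.
Substitute into the budget 5·f + 3.75·h = 60: 10·f = 60, so f* = 6 and h* = (4/3)·6 = 8.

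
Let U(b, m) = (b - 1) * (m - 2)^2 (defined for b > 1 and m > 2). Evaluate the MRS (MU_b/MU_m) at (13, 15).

MRS = 13/24

MU_b = (m−2)^2, MU_m = 2·(b−1)·(m−2).
MRS = (1/2)·(m−2)/(b−1).
At (13, 15): MRS = 13/24.
The indifference curve has slope −13/24 at this bundle.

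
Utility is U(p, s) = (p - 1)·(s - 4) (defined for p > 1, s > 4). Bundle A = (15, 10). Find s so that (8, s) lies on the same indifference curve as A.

U(15, 10) = 84.
Set U(8, s) = 84 and solve.
With p = 8: (8 − 1) = 7, so (s − 4) = 84/7 = 12.
So s = 4 + 12 = 16.
Check: U(8, 16) = 84.

s = 16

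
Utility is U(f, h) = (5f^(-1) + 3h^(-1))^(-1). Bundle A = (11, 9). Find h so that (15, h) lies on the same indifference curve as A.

h = 6.6

U depends on (f, h) only through S = 5f^(-1) + 3h^(-1), so equal utility means equal S. At (11, 9): S = 26/33.
With f = 15: 5·15^(-1) = 1/3, so 3h^(-1) = 26/33 − 1/3 = 5/11, i.e. h^(-1) = 5/33.
Hence h = 1/(5/33) = 6.6.
Check: U(15, 6.6) = 1.2692.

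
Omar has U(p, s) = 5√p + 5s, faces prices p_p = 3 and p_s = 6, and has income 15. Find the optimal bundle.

MU_p = 5/(2√p), MU_s = 5.
MRS = 5/(2√p) ÷ 5.
Tangency: set MRS = p_p/p_s = 3/6 = 0.5.
MRS depends only on p: 0.5/√p = 0.5 ⇒ √p = 0.5/0.5 = 1 ⇒ p* = 1.
From the budget, 6·s = 15 − 3·1 = 12, so s* = 2.

p* = 1, s* = 2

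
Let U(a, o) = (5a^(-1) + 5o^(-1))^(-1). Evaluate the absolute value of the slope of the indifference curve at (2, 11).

MRS = 30.25

For CES with ρ = -1, MRS = (o/a)^2.
At (2, 11): MRS = 30.25.
That is, one extra unit of a is worth 30.25 units of o at the margin.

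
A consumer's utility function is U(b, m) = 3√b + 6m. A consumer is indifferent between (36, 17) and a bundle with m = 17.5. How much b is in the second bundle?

b = 25

U(36, 17) = 120.
Set U(b, 17.5) = 120 and solve.
With m = 17.5: 3√b = 120 − 6·17.5 = 15, so √b = 5 and b = 25.
Check: U(25, 17.5) = 120.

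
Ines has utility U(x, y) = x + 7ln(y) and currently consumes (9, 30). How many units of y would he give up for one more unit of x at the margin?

MU_x = 1, MU_y = 7/y.
MRS = 1 ÷ (7/y).
At (9, 30): MRS = 30/7.
The indifference curve has slope −30/7 at this bundle.

MRS = 30/7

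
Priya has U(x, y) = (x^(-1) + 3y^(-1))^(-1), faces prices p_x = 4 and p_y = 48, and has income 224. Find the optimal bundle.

For CES with ρ = -1, MRS = (1/3)·(y/x)^2.
Tangency: set MRS = p_x/p_y = 4/48 = 1/12.
So (y/x)^2 = 0.25; taking the square root, y/x = 0.5, i.e. y = 0.5·x.
Substitute into the budget 4·x + 48·y = 224: 28·x = 224, so x* = 8 and y* = 0.5·8 = 4.

x* = 8, y* = 4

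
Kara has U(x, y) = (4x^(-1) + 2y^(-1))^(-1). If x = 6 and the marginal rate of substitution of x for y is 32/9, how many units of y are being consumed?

For CES with ρ = -1, MRS = (4/2)·(y/x)^2.
Setting (4/2)·(y/6)^2 = 32/9 gives (y/6)^2 = 16/9, so y/6 = 4/3 and y = 8.

y = 8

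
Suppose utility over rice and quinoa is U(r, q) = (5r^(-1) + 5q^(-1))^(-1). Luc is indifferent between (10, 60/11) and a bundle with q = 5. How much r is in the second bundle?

U depends on (r, q) only through S = 5r^(-1) + 5q^(-1), so equal utility means equal S. At (10, 60/11): S = 17/12.
With q = 5: 5·5^(-1) = 1, so 5r^(-1) = 17/12 − 1 = 5/12, i.e. r^(-1) = 1/12.
Hence r = 1/(1/12) = 12.
Check: U(12, 5) = 0.7059.

r = 12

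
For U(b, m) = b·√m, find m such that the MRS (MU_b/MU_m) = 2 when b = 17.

m = 17

MU_b = √m and MU_m = 0.5·b·m^(-0.5).
MRS = MU_b/MU_m = (2)·m/b.
Substitute b = 17: MRS = m/8.5. Setting m/8.5 = 2 gives m = 2·8.5 = 17.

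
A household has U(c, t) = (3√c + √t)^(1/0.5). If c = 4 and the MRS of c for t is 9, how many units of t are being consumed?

t = 36

For CES with ρ = 0.5, MRS = (3/1)·√(t/c).
Setting (3/1)·√(t/4) = 9 gives √(t/4) = 3, so t/4 = 9 and t = 36.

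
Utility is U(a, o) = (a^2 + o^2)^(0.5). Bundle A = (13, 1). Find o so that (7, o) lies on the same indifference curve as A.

o = 11

U depends on (a, o) only through S = a^2 + o^2, so equal utility means equal S. At (13, 1): S = 170.
With a = 7: 7^2 = 49, so o^2 = 170 − 49 = 121.
Hence o = √121 = 11.
Check: U(7, 11) = 13.0384.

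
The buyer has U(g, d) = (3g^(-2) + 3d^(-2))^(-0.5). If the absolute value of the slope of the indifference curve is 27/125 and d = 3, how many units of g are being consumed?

For CES with ρ = -2, MRS = (d/g)^3.
Setting (3/g)^3 = 27/125 gives 3/g = 0.6 and g = 5.

g = 5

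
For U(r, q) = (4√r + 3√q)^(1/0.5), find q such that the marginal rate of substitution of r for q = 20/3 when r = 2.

q = 50

For CES with ρ = 0.5, MRS = (4/3)·√(q/r).
Setting (4/3)·√(q/2) = 20/3 gives √(q/2) = 5, so q/2 = 25 and q = 50.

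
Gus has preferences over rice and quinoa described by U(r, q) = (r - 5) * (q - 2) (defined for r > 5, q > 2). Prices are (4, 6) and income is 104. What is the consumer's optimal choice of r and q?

r* = 14, q* = 8

MU_r = (q−2), MU_q = (r−5).
MRS = (q−2)/(r−5).
Tangency: set MRS = p_r/p_q = 4/6 = 2/3.
So (q − 2)/(r − 5) = 2/3, i.e. (q − 2) = (2/3)·(r − 5).
Rewrite the budget in excess-of-subsistence terms: 4·(r − 5) + 6·(q − 2) = 104 − 4·5 − 6·2 = 72.
Substituting, 8·(r − 5) = 72, so r − 5 = 9 and r* = 14.
Then q − 2 = (2/3)·9 = 6, so q* = 8.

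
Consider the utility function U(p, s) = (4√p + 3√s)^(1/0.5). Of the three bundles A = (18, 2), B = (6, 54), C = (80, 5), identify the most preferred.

Evaluate utility at each bundle:
U(A) = 450.000.
U(B) = 1014.000.
U(C) = 1805.000.
Highest utility is C, so C ≻ B ≻ A.

Bundle C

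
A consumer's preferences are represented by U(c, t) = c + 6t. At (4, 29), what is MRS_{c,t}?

MU_c = 1, MU_t = 6, so MRS = 1/6 at every bundle.
At (4, 29): MRS = 1/6.
So at (4, 29) the consumer would give up 1/6 units of t for one more unit of c.

MRS = 1/6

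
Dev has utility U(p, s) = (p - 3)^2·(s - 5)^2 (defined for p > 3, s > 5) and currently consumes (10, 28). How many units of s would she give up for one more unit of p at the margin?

MU_p = 2·(p−3)·(s−5)^2, MU_s = 2·(p−3)^2·(s−5).
MRS = (s−5)/(p−3).
At (10, 28): MRS = 23/7.
So at (10, 28) the consumer would give up 23/7 units of s for one more unit of p.

MRS = 23/7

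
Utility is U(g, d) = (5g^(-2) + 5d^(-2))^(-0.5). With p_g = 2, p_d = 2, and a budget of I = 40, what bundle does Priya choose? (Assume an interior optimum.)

For CES with ρ = -2, MRS = (d/g)^3.
Tangency: set MRS = p_g/p_d = 2/2 = 1.
So (d/g)^3 = 1; taking the cube root, d/g = 1, i.e. d = g.
Substitute into the budget 2·g + 2·d = 40: 4·g = 40, so g* = 10 and d* = 10.

g* = 10, d* = 10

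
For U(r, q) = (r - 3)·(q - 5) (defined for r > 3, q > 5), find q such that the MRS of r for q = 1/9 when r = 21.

q = 7

MU_r = (q−5), MU_q = (r−3).
MRS = (q−5)/(r−3).
Substitute r = 21: MRS = (q − 5)/18. Setting this equal to 1/9 gives q − 5 = (1/9)·18 = 2, so q = 7.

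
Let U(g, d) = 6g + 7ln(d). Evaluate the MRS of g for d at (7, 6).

MU_g = 6, MU_d = 7/d.
MRS = 6 ÷ (7/d).
At (7, 6): MRS = 36/7.
The indifference curve has slope −36/7 at this bundle.

MRS = 36/7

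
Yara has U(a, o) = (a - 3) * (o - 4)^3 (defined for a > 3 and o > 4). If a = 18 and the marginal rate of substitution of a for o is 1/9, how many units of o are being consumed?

MU_a = (o−4)^3, MU_o = 3·(a−3)·(o−4)^2.
MRS = (1/3)·(o−4)/(a−3).
Substitute a = 18: MRS = (o − 4)/45. Setting this equal to 1/9 gives o − 4 = (1/9)·45 = 5, so o = 9.

o = 9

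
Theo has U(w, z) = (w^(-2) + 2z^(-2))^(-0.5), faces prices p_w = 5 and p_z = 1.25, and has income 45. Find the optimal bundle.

For CES with ρ = -2, MRS = (1/2)·(z/w)^3.
Tangency: set MRS = p_w/p_z = 5/1.25 = 4.
So (z/w)^3 = 8; taking the cube root, z/w = 2, i.e. z = 2·w.
Substitute into the budget 5·w + 1.25·z = 45: 7.5·w = 45, so w* = 6 and z* = 2·6 = 12.

w* = 6, z* = 12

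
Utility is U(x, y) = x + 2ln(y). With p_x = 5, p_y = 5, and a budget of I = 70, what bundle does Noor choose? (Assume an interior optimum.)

MU_x = 1, MU_y = 2/y.
MRS = 1 ÷ (2/y).
Tangency: set MRS = p_x/p_y = 5/5 = 1.
MRS depends only on y: 0.5·y = 1 ⇒ y* = 1/0.5 = 2.
From the budget, 5·x = 70 − 5·2 = 60, so x* = 12.

x* = 12, y* = 2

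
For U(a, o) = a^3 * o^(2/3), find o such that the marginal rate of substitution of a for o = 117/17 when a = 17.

o = 26

MU_a = 3·a^2·o^(2/3) and MU_o = 2/3·a^3·o^(-1/3).
MRS = MU_a/MU_o = (4.5)·o/a.
Substitute a = 17: MRS = o/(34/9). Setting o/(34/9) = 117/17 gives o = (117/17)·(34/9) = 26.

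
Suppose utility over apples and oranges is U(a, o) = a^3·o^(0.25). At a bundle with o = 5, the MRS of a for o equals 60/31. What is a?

MU_a = 3·a^2·o^(0.25) and MU_o = 0.25·a^3·o^(-0.75).
MRS = MU_a/MU_o = (12)·o/a.
Substitute o = 5: MRS = 60/a. Setting 60/a = 60/31 gives a = 60/(60/31) = 31.

a = 31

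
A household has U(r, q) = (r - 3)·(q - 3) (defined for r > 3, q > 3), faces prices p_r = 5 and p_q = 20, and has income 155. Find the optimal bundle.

r* = 11, q* = 5

MU_r = (q−3), MU_q = (r−3).
MRS = (q−3)/(r−3).
Tangency: set MRS = p_r/p_q = 5/20 = 0.25.
So (q − 3)/(r − 3) = 0.25, i.e. (q − 3) = 0.25·(r − 3).
Rewrite the budget in excess-of-subsistence terms: 5·(r − 3) + 20·(q − 3) = 155 − 5·3 − 20·3 = 80.
Substituting, 10·(r − 3) = 80, so r − 3 = 8 and r* = 11.
Then q − 3 = 0.25·8 = 2, so q* = 5.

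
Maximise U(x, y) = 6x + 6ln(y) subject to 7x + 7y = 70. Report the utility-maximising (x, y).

MU_x = 6, MU_y = 6/y.
MRS = 6 ÷ (6/y).
Tangency: set MRS = p_x/p_y = 7/7 = 1.
MRS depends only on y: y = 1 ⇒ y* = 1.
From the budget, 7·x = 70 − 7·1 = 63, so x* = 9.

x* = 9, y* = 1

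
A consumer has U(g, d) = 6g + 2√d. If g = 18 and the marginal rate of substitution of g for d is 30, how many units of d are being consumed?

d = 25

MU_g = 6, MU_d = 2/(2√d).
MRS = 6 ÷ (2/(2√d)).
MRS depends only on d: 6·√d = 30 ⇒ √d = 30/6 = 5 ⇒ d = 25.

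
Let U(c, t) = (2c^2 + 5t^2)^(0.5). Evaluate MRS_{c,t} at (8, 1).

MRS = 3.2

For CES with ρ = 2, MRS = (2/5)·(t/c)^(-1).
At (8, 1): MRS = 3.2.
That is, one extra unit of c is worth 3.2 units of t at the margin.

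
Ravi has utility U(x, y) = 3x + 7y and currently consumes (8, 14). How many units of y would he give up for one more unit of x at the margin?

MU_x = 3, MU_y = 7, so MRS = 3/7 at every bundle.
At (8, 14): MRS = 3/7.
So at (8, 14) the consumer would give up 3/7 units of y for one more unit of x.

MRS = 3/7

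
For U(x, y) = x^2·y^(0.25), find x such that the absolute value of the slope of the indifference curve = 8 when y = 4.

x = 4

MU_x = 2·x·y^(0.25) and MU_y = 0.25·x^2·y^(-0.75).
MRS = MU_x/MU_y = (8)·y/x.
Substitute y = 4: MRS = 32/x. Setting 32/x = 8 gives x = 32/8 = 4.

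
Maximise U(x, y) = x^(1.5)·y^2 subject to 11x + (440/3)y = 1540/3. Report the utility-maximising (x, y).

x* = 20, y* = 2

MU_x = 1.5·√x·y^2 and MU_y = 2·x^(1.5)·y.
MRS = MU_x/MU_y = (0.75)·y/x.
Tangency: set MRS = p_x/p_y = 11/(440/3) = 3/40.
So (0.75)·y/x = 3/40, i.e. y = 0.1·x.
Substitute into the budget 11·x + (440/3)·y = 1540/3: (77/3)·x = 1540/3, so x* = 20.
Then y* = 0.1·20 = 2.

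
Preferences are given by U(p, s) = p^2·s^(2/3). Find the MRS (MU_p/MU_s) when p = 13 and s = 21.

MRS = 63/13

MU_p = 2·p·s^(2/3) and MU_s = 2/3·p^2·s^(-1/3).
MRS = MU_p/MU_s = (3)·s/p.
At (13, 21): MRS = 63/13.
That is, one extra unit of p is worth 63/13 units of s at the margin.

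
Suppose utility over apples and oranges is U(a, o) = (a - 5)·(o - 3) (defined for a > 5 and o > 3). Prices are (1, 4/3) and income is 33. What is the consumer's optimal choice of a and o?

a* = 17, o* = 12

MU_a = (o−3), MU_o = (a−5).
MRS = (o−3)/(a−5).
Tangency: set MRS = p_a/p_o = 1/(4/3) = 0.75.
So (o − 3)/(a − 5) = 0.75, i.e. (o − 3) = 0.75·(a − 5).
Rewrite the budget in excess-of-subsistence terms: 1·(a − 5) + (4/3)·(o − 3) = 33 − 1·5 − (4/3)·3 = 24.
Substituting, 2·(a − 5) = 24, so a − 5 = 12 and a* = 17.
Then o − 3 = 0.75·12 = 9, so o* = 12.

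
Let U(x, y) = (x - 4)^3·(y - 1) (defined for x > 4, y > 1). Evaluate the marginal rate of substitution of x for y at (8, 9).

MU_x = 3·(x−4)^2·(y−1), MU_y = (x−4)^3.
MRS = (3/1)·(y−1)/(x−4).
At (8, 9): MRS = 6.
So at (8, 9) the consumer would give up 6 units of y for one more unit of x.

MRS = 6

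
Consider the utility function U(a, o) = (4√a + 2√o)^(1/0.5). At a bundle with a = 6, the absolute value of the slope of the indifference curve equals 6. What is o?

o = 54

For CES with ρ = 0.5, MRS = (4/2)·√(o/a).
Setting (4/2)·√(o/6) = 6 gives √(o/6) = 3, so o/6 = 9 and o = 54.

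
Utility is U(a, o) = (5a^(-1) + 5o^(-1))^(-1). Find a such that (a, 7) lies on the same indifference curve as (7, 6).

a = 6

U depends on (a, o) only through S = 5a^(-1) + 5o^(-1), so equal utility means equal S. At (7, 6): S = 65/42.
With o = 7: 5·7^(-1) = 5/7, so 5a^(-1) = 65/42 − 5/7 = 5/6, i.e. a^(-1) = 1/6.
Hence a = 1/(1/6) = 6.
Check: U(6, 7) = 0.6462.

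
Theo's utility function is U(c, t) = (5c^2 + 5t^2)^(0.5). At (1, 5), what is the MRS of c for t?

MRS = 0.2

For CES with ρ = 2, MRS = (t/c)^(-1).
At (1, 5): MRS = 0.2.
So at (1, 5) the consumer would give up 0.2 units of t for one more unit of c.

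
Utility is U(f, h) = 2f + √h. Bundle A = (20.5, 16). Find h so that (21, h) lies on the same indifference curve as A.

U(20.5, 16) = 45.
Set U(21, h) = 45 and solve.
With f = 21: √h = 45 − 2·21 = 3, so √h = 3 and h = 9.
Check: U(21, 9) = 45.

h = 9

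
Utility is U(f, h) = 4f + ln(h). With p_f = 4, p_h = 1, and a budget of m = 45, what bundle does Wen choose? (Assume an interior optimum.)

f* = 11, h* = 1

MU_f = 4, MU_h = 1/h.
MRS = 4 ÷ (1/h).
Tangency: set MRS = p_f/p_h = 4/1 = 4.
MRS depends only on h: 4·h = 4 ⇒ h* = 4/4 = 1.
From the budget, 4·f = 45 − 1·1 = 44, so f* = 11.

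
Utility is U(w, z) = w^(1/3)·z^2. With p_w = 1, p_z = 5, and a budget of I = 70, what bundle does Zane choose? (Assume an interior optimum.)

w* = 10, z* = 12

MU_w = 1/3·w^(-2/3)·z^2 and MU_z = 2·w^(1/3)·z.
MRS = MU_w/MU_z = (1/6)·z/w.
Tangency: set MRS = p_w/p_z = 1/5 = 0.2.
So (1/6)·z/w = 0.2, i.e. z = 1.2·w.
Substitute into the budget 1·w + 5·z = 70: 7·w = 70, so w* = 10.
Then z* = 1.2·10 = 12.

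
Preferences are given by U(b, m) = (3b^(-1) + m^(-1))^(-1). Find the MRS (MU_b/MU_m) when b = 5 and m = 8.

For CES with ρ = -1, MRS = (3/1)·(m/b)^2.
At (5, 8): MRS = 192/25.
The indifference curve has slope −192/25 at this bundle.

MRS = 192/25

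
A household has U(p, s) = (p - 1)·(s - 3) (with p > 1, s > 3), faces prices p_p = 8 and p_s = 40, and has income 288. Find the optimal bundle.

p* = 11, s* = 5

MU_p = (s−3), MU_s = (p−1).
MRS = (s−3)/(p−1).
Tangency: set MRS = p_p/p_s = 8/40 = 0.2.
So (s − 3)/(p − 1) = 0.2, i.e. (s − 3) = 0.2·(p − 1).
Rewrite the budget in excess-of-subsistence terms: 8·(p − 1) + 40·(s − 3) = 288 − 8·1 − 40·3 = 160.
Substituting, 16·(p − 1) = 160, so p − 1 = 10 and p* = 11.
Then s − 3 = 0.2·10 = 2, so s* = 5.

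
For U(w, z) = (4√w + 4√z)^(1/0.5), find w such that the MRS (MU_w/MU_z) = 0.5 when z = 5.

w = 20

For CES with ρ = 0.5, MRS = √(z/w).
Setting √(5/w) = 0.5 gives 5/w = 0.25 and w = 20.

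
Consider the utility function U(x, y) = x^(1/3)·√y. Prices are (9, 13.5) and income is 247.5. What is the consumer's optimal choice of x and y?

x* = 11, y* = 11

MU_x = 1/3·x^(-2/3)·√y and MU_y = 0.5·x^(1/3)·y^(-0.5).
MRS = MU_x/MU_y = (2/3)·y/x.
Tangency: set MRS = p_x/p_y = 9/13.5 = 2/3.
So (2/3)·y/x = 2/3, i.e. y = x.
Substitute into the budget 9·x + 13.5·y = 247.5: 22.5·x = 247.5, so x* = 11.
Then y* = 11.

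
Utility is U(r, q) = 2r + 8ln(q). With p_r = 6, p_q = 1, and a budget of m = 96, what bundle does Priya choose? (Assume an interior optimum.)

MU_r = 2, MU_q = 8/q.
MRS = 2 ÷ (8/q).
Tangency: set MRS = p_r/p_q = 6/1 = 6.
MRS depends only on q: 0.25·q = 6 ⇒ q* = 6/0.25 = 24.
From the budget, 6·r = 96 − 1·24 = 72, so r* = 12.

r* = 12, q* = 24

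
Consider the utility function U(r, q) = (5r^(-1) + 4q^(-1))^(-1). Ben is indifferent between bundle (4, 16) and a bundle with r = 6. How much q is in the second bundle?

q = 6

U depends on (r, q) only through S = 5r^(-1) + 4q^(-1), so equal utility means equal S. At (4, 16): S = 1.5.
With r = 6: 5·6^(-1) = 5/6, so 4q^(-1) = 1.5 − 5/6 = 2/3, i.e. q^(-1) = 1/6.
Hence q = 1/(1/6) = 6.
Check: U(6, 6) = 0.6667.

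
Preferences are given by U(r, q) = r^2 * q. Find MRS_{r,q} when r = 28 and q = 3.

MRS = 3/14

MU_r = 2·r·q and MU_q = r^2.
MRS = MU_r/MU_q = (2/1)·q/r.
At (28, 3): MRS = 3/14.
So at (28, 3) the consumer would give up 3/14 units of q for one more unit of r.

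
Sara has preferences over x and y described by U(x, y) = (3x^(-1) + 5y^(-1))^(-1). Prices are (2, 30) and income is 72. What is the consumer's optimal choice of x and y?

x* = 6, y* = 2

For CES with ρ = -1, MRS = (3/5)·(y/x)^2.
Tangency: set MRS = p_x/p_y = 2/30 = 1/15.
So (y/x)^2 = 1/9; taking the square root, y/x = 1/3, i.e. y = (1/3)·x.
Substitute into the budget 2·x + 30·y = 72: 12·x = 72, so x* = 6 and y* = (1/3)·6 = 2.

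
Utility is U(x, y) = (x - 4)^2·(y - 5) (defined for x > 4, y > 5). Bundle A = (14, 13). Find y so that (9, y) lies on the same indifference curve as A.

U(14, 13) = 800.
Set U(9, y) = 800 and solve.
With x = 9: (9 − 4)^2 = 25, so (y − 5) = 800/25 = 32.
So y = 5 + 32 = 37.
Check: U(9, 37) = 800.

y = 37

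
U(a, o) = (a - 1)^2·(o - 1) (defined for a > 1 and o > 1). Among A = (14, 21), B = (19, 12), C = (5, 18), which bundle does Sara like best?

Evaluate utility at each bundle:
U(A) = 3380.
U(B) = 3564.
U(C) = 272.
Highest utility is B, so B ≻ A ≻ C.

Bundle B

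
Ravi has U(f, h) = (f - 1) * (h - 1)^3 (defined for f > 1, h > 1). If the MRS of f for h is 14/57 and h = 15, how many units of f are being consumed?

f = 20

MU_f = (h−1)^3, MU_h = 3·(f−1)·(h−1)^2.
MRS = (1/3)·(h−1)/(f−1).
Substitute h = 15: MRS = (14/3)/(f − 1). Setting this equal to 14/57 gives f − 1 = (14/3)/(14/57) = 19, so f = 20.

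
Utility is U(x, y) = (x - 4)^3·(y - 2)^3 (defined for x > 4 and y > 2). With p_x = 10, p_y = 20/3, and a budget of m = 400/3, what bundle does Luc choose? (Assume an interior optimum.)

MU_x = 3·(x−4)^2·(y−2)^3, MU_y = 3·(x−4)^3·(y−2)^2.
MRS = (y−2)/(x−4).
Tangency: set MRS = p_x/p_y = 10/(20/3) = 1.5.
So (y − 2)/(x − 4) = 1.5, i.e. (y − 2) = 1.5·(x − 4).
Rewrite the budget in excess-of-subsistence terms: 10·(x − 4) + (20/3)·(y − 2) = 400/3 − 10·4 − (20/3)·2 = 80.
Substituting, 20·(x − 4) = 80, so x − 4 = 4 and x* = 8.
Then y − 2 = 1.5·4 = 6, so y* = 8.

x* = 8, y* = 8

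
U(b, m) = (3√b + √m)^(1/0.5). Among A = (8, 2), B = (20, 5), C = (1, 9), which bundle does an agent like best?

Bundle B

Evaluate utility at each bundle:
U(A) = 98.000.
U(B) = 245.000.
U(C) = 36.000.
Highest utility is B, so B ≻ A ≻ C.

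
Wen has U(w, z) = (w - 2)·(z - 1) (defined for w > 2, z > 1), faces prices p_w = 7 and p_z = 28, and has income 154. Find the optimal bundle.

MU_w = (z−1), MU_z = (w−2).
MRS = (z−1)/(w−2).
Tangency: set MRS = p_w/p_z = 7/28 = 0.25.
So (z − 1)/(w − 2) = 0.25, i.e. (z − 1) = 0.25·(w − 2).
Rewrite the budget in excess-of-subsistence terms: 7·(w − 2) + 28·(z − 1) = 154 − 7·2 − 28·1 = 112.
Substituting, 14·(w − 2) = 112, so w − 2 = 8 and w* = 10.
Then z − 1 = 0.25·8 = 2, so z* = 3.

w* = 10, z* = 3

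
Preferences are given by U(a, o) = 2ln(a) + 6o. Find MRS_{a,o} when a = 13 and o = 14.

MU_a = 2/a, MU_o = 6.
MRS = 2/a ÷ 6.
At (13, 14): MRS = 1/39.
So at (13, 14) the consumer would give up 1/39 units of o for one more unit of a.

MRS = 1/39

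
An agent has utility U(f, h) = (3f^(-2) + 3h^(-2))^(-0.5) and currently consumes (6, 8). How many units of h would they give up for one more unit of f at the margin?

For CES with ρ = -2, MRS = (h/f)^3.
At (6, 8): MRS = 64/27.
That is, one extra unit of f is worth 64/27 units of h at the margin.

MRS = 64/27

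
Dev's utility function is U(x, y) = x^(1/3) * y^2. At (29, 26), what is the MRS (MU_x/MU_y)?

MU_x = 1/3·x^(-2/3)·y^2 and MU_y = 2·x^(1/3)·y.
MRS = MU_x/MU_y = (1/6)·y/x.
At (29, 26): MRS = 13/87.
So at (29, 26) the consumer would give up 13/87 units of y for one more unit of x.

MRS = 13/87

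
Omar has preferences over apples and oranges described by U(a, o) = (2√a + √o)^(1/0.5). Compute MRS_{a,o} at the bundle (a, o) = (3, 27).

MRS = 6

For CES with ρ = 0.5, MRS = (2/1)·√(o/a).
At (3, 27): MRS = 6.
So at (3, 27) the consumer would give up 6 units of o for one more unit of a.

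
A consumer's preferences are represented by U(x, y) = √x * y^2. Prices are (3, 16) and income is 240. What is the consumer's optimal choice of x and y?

MU_x = 0.5·x^(-0.5)·y^2 and MU_y = 2·√x·y.
MRS = MU_x/MU_y = (0.25)·y/x.
Tangency: set MRS = p_x/p_y = 3/16.
So (0.25)·y/x = 3/16, i.e. y = 0.75·x.
Substitute into the budget 3·x + 16·y = 240: 15·x = 240, so x* = 16.
Then y* = 0.75·16 = 12.

x* = 16, y* = 12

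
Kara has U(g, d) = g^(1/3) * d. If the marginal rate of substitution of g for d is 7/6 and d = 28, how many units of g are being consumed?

MU_g = 1/3·g^(-2/3)·d and MU_d = g^(1/3).
MRS = MU_g/MU_d = (1/3)·d/g.
Substitute d = 28: MRS = (28/3)/g. Setting (28/3)/g = 7/6 gives g = (28/3)/(7/6) = 8.

g = 8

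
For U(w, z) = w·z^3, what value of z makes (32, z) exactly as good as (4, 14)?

z = 7

U(4, 14) = 10976.
Set U(32, z) = 10976 and solve.
With w = 32: z^3 = 10976/32 = 343; taking the cube root, z = 7.
Check: U(32, 7) = 10976.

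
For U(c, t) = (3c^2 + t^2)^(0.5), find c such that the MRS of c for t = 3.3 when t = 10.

For CES with ρ = 2, MRS = (3/1)·(t/c)^(-1).
Setting (3/1)·(10/c)^(-1) = 3.3 gives (10/c)^(-1) = 1.1, so 10/c = 10/11 and c = 11.

c = 11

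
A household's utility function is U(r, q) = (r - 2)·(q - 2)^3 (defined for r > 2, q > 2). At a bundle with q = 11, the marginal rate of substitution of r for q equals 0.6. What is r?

r = 7

MU_r = (q−2)^3, MU_q = 3·(r−2)·(q−2)^2.
MRS = (1/3)·(q−2)/(r−2).
Substitute q = 11: MRS = 3/(r − 2). Setting this equal to 0.6 gives r − 2 = 3/0.6 = 5, so r = 7.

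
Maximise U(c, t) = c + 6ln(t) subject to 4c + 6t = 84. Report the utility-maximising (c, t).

MU_c = 1, MU_t = 6/t.
MRS = 1 ÷ (6/t).
Tangency: set MRS = p_c/p_t = 4/6 = 2/3.
MRS depends only on t: (1/6)·t = 2/3 ⇒ t* = (2/3)/(1/6) = 4.
From the budget, 4·c = 84 − 6·4 = 60, so c* = 15.

c* = 15, t* = 4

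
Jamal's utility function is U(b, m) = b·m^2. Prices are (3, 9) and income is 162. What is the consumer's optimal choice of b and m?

MU_b = m^2 and MU_m = 2·b·m.
MRS = MU_b/MU_m = (1/2)·m/b.
Tangency: set MRS = p_b/p_m = 3/9 = 1/3.
So (1/2)·m/b = 1/3, i.e. m = (2/3)·b.
Substitute into the budget 3·b + 9·m = 162: 9·b = 162, so b* = 18.
Then m* = (2/3)·18 = 12.

b* = 18, m* = 12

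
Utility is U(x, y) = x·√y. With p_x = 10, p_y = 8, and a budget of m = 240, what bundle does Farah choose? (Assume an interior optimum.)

MU_x = √y and MU_y = 0.5·x·y^(-0.5).
MRS = MU_x/MU_y = (2)·y/x.
Tangency: set MRS = p_x/p_y = 10/8 = 1.25.
So (2)·y/x = 1.25, i.e. y = 0.625·x.
Substitute into the budget 10·x + 8·y = 240: 15·x = 240, so x* = 16.
Then y* = 0.625·16 = 10.

x* = 16, y* = 10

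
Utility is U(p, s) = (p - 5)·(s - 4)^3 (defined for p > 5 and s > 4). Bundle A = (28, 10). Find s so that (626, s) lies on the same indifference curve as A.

U(28, 10) = 4968.
Set U(626, s) = 4968 and solve.
With p = 626: (626 − 5) = 621, so (s − 4)^3 = 4968/621 = 8.
Taking the cube root (with s > 4): s − 4 = 2, so s = 6.
Check: U(626, 6) = 4968.

s = 6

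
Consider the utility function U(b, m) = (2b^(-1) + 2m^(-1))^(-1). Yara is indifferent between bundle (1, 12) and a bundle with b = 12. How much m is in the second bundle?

U depends on (b, m) only through S = 2b^(-1) + 2m^(-1), so equal utility means equal S. At (1, 12): S = 13/6.
With b = 12: 2·12^(-1) = 1/6, so 2m^(-1) = 13/6 − 1/6 = 2, i.e. m^(-1) = 1.
Hence m = 1/1 = 1.
Check: U(12, 1) = 0.4615.

m = 1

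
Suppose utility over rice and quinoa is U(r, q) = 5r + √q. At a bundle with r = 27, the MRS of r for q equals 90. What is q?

q = 81

MU_r = 5, MU_q = 1/(2√q).
MRS = 5 ÷ (1/(2√q)).
MRS depends only on q: 10·√q = 90 ⇒ √q = 90/10 = 9 ⇒ q = 81.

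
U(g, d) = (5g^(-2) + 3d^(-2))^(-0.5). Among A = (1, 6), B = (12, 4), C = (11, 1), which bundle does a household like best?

Bundle B

Evaluate utility at each bundle:
U(A) = 0.444.
U(B) = 2.121.
U(C) = 0.573.
Highest utility is B, so B ≻ C ≻ A.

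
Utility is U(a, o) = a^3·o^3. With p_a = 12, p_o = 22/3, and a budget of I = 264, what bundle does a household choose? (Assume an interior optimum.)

a* = 11, o* = 18

MU_a = 3·a^2·o^3 and MU_o = 3·a^3·o^2.
MRS = MU_a/MU_o = o/a.
Tangency: set MRS = p_a/p_o = 12/(22/3) = 18/11.
So o/a = 18/11, i.e. o = (18/11)·a.
Substitute into the budget 12·a + (22/3)·o = 264: 24·a = 264, so a* = 11.
Then o* = (18/11)·11 = 18.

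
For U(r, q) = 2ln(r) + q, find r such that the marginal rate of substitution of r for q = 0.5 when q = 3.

r = 4

MU_r = 2/r, MU_q = 1.
MRS = 2/r ÷ 1.
MRS depends only on r: 2/r = 0.5 ⇒ r = 2/0.5 = 4.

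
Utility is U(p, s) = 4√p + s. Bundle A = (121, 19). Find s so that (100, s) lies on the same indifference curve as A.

s = 23

U(121, 19) = 63.
Set U(100, s) = 63 and solve.
With p = 100: √100 = 10, so s = 63 − 4·10 = 23.
Check: U(100, 23) = 63.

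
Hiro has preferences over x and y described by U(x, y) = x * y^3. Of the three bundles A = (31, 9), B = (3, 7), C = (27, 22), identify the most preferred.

Bundle C

Evaluate utility at each bundle:
U(A) = 22599.
U(B) = 1029.
U(C) = 287496.
Highest utility is C, so C ≻ A ≻ B.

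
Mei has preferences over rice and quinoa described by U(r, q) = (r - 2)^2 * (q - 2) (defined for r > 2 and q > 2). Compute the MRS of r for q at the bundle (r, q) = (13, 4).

MRS = 4/11

MU_r = 2·(r−2)·(q−2), MU_q = (r−2)^2.
MRS = (2/1)·(q−2)/(r−2).
At (13, 4): MRS = 4/11.
So at (13, 4) the consumer would give up 4/11 units of q for one more unit of r.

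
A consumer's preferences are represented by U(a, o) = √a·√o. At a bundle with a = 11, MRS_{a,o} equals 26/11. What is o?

MU_a = 0.5·a^(-0.5)·√o and MU_o = 0.5·√a·o^(-0.5).
MRS = MU_a/MU_o = o/a.
Substitute a = 11: MRS = o/11. Setting o/11 = 26/11 gives o = (26/11)·11 = 26.

o = 26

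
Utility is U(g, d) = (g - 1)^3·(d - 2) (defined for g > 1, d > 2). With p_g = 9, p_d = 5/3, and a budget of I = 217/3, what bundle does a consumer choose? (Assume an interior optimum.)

g* = 6, d* = 11

MU_g = 3·(g−1)^2·(d−2), MU_d = (g−1)^3.
MRS = (3/1)·(d−2)/(g−1).
Tangency: set MRS = p_g/p_d = 9/(5/3) = 5.4.
So (3/1)·(d − 2)/(g − 1) = 5.4, i.e. (d − 2) = 1.8·(g − 1).
Rewrite the budget in excess-of-subsistence terms: 9·(g − 1) + (5/3)·(d − 2) = 217/3 − 9·1 − (5/3)·2 = 60.
Substituting, 12·(g − 1) = 60, so g − 1 = 5 and g* = 6.
Then d − 2 = 1.8·5 = 9, so d* = 11.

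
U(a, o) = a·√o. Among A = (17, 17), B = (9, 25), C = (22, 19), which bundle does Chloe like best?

Evaluate utility at each bundle:
U(A) = 70.093.
U(B) = 45.000.
U(C) = 95.896.
Highest utility is C, so C ≻ A ≻ B.

Bundle C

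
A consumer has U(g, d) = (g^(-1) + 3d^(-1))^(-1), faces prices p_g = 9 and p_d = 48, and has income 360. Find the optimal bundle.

g* = 8, d* = 6

For CES with ρ = -1, MRS = (1/3)·(d/g)^2.
Tangency: set MRS = p_g/p_d = 9/48 = 3/16.
So (d/g)^2 = 9/16; taking the square root, d/g = 0.75, i.e. d = 0.75·g.
Substitute into the budget 9·g + 48·d = 360: 45·g = 360, so g* = 8 and d* = 0.75·8 = 6.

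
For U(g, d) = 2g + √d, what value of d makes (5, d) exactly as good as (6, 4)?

U(6, 4) = 14.
Set U(5, d) = 14 and solve.
With g = 5: √d = 14 − 2·5 = 4, so √d = 4 and d = 16.
Check: U(5, 16) = 14.

d = 16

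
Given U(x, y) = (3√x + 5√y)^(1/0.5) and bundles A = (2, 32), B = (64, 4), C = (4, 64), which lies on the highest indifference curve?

Bundle C

Evaluate utility at each bundle:
U(A) = 1058.000.
U(B) = 1156.000.
U(C) = 2116.000.
Highest utility is C, so C ≻ B ≻ A.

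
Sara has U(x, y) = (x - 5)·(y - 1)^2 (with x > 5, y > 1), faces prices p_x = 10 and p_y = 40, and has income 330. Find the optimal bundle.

x* = 13, y* = 5

MU_x = (y−1)^2, MU_y = 2·(x−5)·(y−1).
MRS = (1/2)·(y−1)/(x−5).
Tangency: set MRS = p_x/p_y = 10/40 = 0.25.
So (1/2)·(y − 1)/(x − 5) = 0.25, i.e. (y − 1) = 0.5·(x − 5).
Rewrite the budget in excess-of-subsistence terms: 10·(x − 5) + 40·(y − 1) = 330 − 10·5 − 40·1 = 240.
Substituting, 30·(x − 5) = 240, so x − 5 = 8 and x* = 13.
Then y − 1 = 0.5·8 = 4, so y* = 5.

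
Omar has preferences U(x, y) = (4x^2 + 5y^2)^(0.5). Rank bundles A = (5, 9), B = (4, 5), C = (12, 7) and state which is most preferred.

Bundle C

Evaluate utility at each bundle:
U(A) = 22.472.
U(B) = 13.748.
U(C) = 28.653.
Highest utility is C, so C ≻ A ≻ B.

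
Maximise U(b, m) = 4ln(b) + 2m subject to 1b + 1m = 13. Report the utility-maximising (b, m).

MU_b = 4/b, MU_m = 2.
MRS = 4/b ÷ 2.
Tangency: set MRS = p_b/p_m = 1/1 = 1.
MRS depends only on b: 2/b = 1 ⇒ b* = 2/1 = 2.
From the budget, 1·m = 13 − 1·2 = 11, so m* = 11.

b* = 2, m* = 11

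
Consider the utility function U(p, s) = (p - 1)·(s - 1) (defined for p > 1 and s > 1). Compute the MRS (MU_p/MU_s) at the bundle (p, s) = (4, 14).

MU_p = (s−1), MU_s = (p−1).
MRS = (s−1)/(p−1).
At (4, 14): MRS = 13/3.
So at (4, 14) the consumer would give up 13/3 units of s for one more unit of p.

MRS = 13/3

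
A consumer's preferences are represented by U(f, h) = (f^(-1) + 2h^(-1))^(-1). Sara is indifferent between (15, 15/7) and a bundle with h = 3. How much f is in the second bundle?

f = 3

U depends on (f, h) only through S = f^(-1) + 2h^(-1), so equal utility means equal S. At (15, 15/7): S = 1.
With h = 3: 2·3^(-1) = 2/3, so f^(-1) = 1 − 2/3 = 1/3.
Hence f = 1/(1/3) = 3.
Check: U(3, 3) = 1.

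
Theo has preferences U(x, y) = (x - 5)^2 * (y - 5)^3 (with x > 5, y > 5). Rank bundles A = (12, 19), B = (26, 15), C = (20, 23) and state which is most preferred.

Bundle C

Evaluate utility at each bundle:
U(A) = 134456.
U(B) = 441000.
U(C) = 1312200.
Highest utility is C, so C ≻ B ≻ A.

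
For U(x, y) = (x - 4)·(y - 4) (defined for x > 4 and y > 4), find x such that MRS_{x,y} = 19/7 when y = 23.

MU_x = (y−4), MU_y = (x−4).
MRS = (y−4)/(x−4).
Substitute y = 23: MRS = 19/(x − 4). Setting this equal to 19/7 gives x − 4 = 19/(19/7) = 7, so x = 11.

x = 11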